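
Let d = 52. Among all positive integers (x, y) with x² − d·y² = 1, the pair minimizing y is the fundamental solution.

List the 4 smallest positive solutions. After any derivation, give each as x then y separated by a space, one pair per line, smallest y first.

√52 = [7; 4,1,2,1,4,14, …], period ℓ=6 (even) → k=5
step 0: (7, 1)  from 7·(1,0) + (0,1)
step 1: (29, 4)  from 4·(7,1) + (1,0)
…
step 4: (137, 19)  from 1·(101,14) + (36,5)
step 5: (649, 90)  from 4·(137,19) + (101,14)
→ (649, 90).  Check: 649²=421201, 52·90²=421200, difference 1.
(x_2, y_2) = (649·649 + 52·90·90, 649·90 + 90·649) = (842401, 116820)
(x_3, y_3) = (649·842401 + 52·90·116820, 649·116820 + 90·842401) = (1093435849, 151632270)
(x_4, y_4) = (649·1093435849 + 52·90·151632270, 649·151632270 + 90·1093435849) = (1419278889601, 196818569640)

649 90
842401 116820
1093435849 151632270
1419278889601 196818569640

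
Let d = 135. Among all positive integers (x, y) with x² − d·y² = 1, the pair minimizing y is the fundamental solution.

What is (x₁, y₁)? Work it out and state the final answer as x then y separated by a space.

√135 → a₀=11, period (1,1,1,1,1,1,1,22); ℓ=8 even so k=7
step 0: (11, 1)  from 11·(1,0) + (0,1)
step 1: (12, 1)  from 1·(11,1) + (1,0)
…
step 4: (58, 5)  from 1·(35,3) + (23,2)
…
step 6: (151, 13)  from 1·(93,8) + (58,5)
step 7: (244, 21)  from 1·(151,13) + (93,8)
→ (244, 21).  Check: 244²=59536, 135·21²=59535, difference 1.

244 21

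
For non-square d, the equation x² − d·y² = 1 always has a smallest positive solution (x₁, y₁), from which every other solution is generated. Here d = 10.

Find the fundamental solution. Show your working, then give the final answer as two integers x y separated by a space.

√10 → a₀=3, period (6); ℓ=1 odd so k=1
step 0: (3, 1)  from 3·(1,0) + (0,1)
step 1: (19, 6)  from 6·(3,1) + (1,0)
fundamental: x₁=19, y₁=6  (since 361 − 10·36 = 1)

19 6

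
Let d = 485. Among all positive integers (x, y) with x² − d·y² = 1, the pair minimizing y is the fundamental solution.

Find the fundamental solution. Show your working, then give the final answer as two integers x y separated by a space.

969 44

√485 = [22; 44, …], period ℓ=1 (odd) → k=1
i=0: a=22 ⇒ p=22, q=1
i=1: a=44 ⇒ p=969, q=44
(x₁, y₁) = (969, 44);  969² − 485·44² = 1 ✓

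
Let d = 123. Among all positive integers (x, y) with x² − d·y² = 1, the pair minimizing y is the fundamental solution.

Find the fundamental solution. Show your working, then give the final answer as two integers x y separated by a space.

122 11

√123 → a₀=11, period (11,22); ℓ=2 even so k=1
k=0  a_k=11  p_k/q_k = 11/1
k=1  a_k=11  p_k/q_k = 122/11
(x₁, y₁) = (122, 11);  122² − 123·11² = 1 ✓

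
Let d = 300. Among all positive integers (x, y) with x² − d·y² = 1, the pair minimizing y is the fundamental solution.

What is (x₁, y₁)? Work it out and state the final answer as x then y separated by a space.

1351 78

d=300: √d = [17; 3,8,3,34] (ℓ=4, even), read p_3/q_3
a_0=17:  p_0=17·1+0=17,  q_0=17·0+1=1
a_1=3:  p_1=3·17+1=52,  q_1=3·1+0=3
a_2=8:  p_2=8·52+17=433,  q_2=8·3+1=25
a_3=3:  p_3=3·433+52=1351,  q_3=3·25+3=78
(x₁, y₁) = (1351, 78);  1351² − 300·78² = 1 ✓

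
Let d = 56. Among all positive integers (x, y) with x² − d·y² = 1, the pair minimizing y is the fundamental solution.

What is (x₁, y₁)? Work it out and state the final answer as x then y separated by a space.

[7; 2,14] for √56; ℓ=2 ⇒ convergent index 1
k=0  a_k=7  p_k/q_k = 7/1
k=1  a_k=2  p_k/q_k = 15/2
→ (15, 2).  Check: 15²=225, 56·2²=224, difference 1.

15 2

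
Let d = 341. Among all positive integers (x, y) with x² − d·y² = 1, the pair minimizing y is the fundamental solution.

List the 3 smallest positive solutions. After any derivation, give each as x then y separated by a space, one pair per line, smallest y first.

10626551 575460
225847172311201 12230310076920
4799952989541519968951 259932027556408030380

d=341: √d = [18; 2,6,1,8,2,…,6,2,36] (ℓ=14, even), read p_13/q_13
i=0: a=18 ⇒ p=18, q=1
…
i=2: a=6 ⇒ p=240, q=13
…
i=4: a=8 ⇒ p=2456, q=133
…
i=7: a=2 ⇒ p=20479, q=1109
i=8: a=1 ⇒ p=28124, q=1523
i=9: a=2 ⇒ p=76727, q=4155
…
i=11: a=1 ⇒ p=718667, q=38918
i=12: a=6 ⇒ p=4953942, q=268271
i=13: a=2 ⇒ p=10626551, q=575460
(x₁, y₁) = (10626551, 575460);  10626551² − 341·575460² = 1 ✓
k=2:  x_2 = 10626551·10626551+341·575460·575460 = 225847172311201,  y_2 = 10626551·575460+575460·10626551 = 12230310076920
k=3:  x_3 = 10626551·225847172311201+341·575460·12230310076920 = 4799952989541519968951,  y_3 = 10626551·12230310076920+575460·225847172311201 = 259932027556408030380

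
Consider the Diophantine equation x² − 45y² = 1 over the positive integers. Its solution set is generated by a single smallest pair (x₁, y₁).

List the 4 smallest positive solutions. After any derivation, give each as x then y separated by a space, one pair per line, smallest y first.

d=45: √d = [6; 1,2,2,2,1,12] (ℓ=6, even), read p_5/q_5
a_0=6:  p_0=6·1+0=6,  q_0=6·0+1=1
…
a_2=2:  p_2=2·7+6=20,  q_2=2·1+1=3
a_3=2:  p_3=2·20+7=47,  q_3=2·3+1=7
a_4=2:  p_4=2·47+20=114,  q_4=2·7+3=17
a_5=1:  p_5=1·114+47=161,  q_5=1·17+7=24
→ (161, 24).  Check: 161²=25921, 45·24²=25920, difference 1.
n=2: (161,24)∘(161,24) = (161·161+45·24·24, 161·24+24·161) = (51841,7728)
n=3: (51841,7728)∘(161,24) = (161·51841+45·24·7728, 161·7728+24·51841) = (16692641,2488392)
n=4: (16692641,2488392)∘(161,24) = (161·16692641+45·24·2488392, 161·2488392+24·16692641) = (5374978561,801254496)

161 24
51841 7728
16692641 2488392
5374978561 801254496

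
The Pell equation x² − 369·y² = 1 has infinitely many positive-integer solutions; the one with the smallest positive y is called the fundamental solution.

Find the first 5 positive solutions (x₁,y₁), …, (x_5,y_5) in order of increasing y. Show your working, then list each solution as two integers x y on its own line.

√369 = [19; 4,1,3,2,7,4,7,2,3,1,4,38, …], period ℓ=12 (even) → k=11
i=0: a=19 ⇒ p=19, q=1
i=1: a=4 ⇒ p=77, q=4
i=2: a=1 ⇒ p=96, q=5
i=3: a=3 ⇒ p=365, q=19
i=4: a=2 ⇒ p=826, q=43
…
i=7: a=7 ⇒ p=184045, q=9581
i=8: a=2 ⇒ p=393504, q=20485
…
i=10: a=1 ⇒ p=1758061, q=91521
i=11: a=4 ⇒ p=8396801, q=437120
fundamental: x₁=8396801, y₁=437120  (since 70506267033601 − 369·191073894400 = 1)
(x_2, y_2) = (8396801·8396801 + 369·437120·437120, 8396801·437120 + 437120·8396801) = (141012534067201, 7340819306240)
(x_3, y_3) = (8396801·141012534067201 + 369·437120·7340819306240, 8396801·7340819306240 + 437120·141012534067201) = (2368108374136006451201, 123278797782910239360)
(x_4, y_4) = (8396801·2368108374136006451201 + 369·437120·123278797782910239360, 8396801·123278797782910239360 + 437120·2368108374136006451201) = (39769069528107045198367948801, 2070295065004669620717268480)
(x_5, y_5) = (8396801·39769069528107045198367948801 + 369·437120·2070295065004669620717268480, 8396801·2070295065004669620717268480 + 437120·39769069528107045198367948801) = (667865925565355162349028245713920001, 34767711344252426473018978470025600)

8396801 437120
141012534067201 7340819306240
2368108374136006451201 123278797782910239360
39769069528107045198367948801 2070295065004669620717268480
667865925565355162349028245713920001 34767711344252426473018978470025600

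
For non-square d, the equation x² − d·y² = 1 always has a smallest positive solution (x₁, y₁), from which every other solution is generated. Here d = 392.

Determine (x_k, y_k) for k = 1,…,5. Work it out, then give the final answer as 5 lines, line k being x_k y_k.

√392 → a₀=19, period (1,3,1,38); ℓ=4 even so k=3
step 0: (19, 1)  from 19·(1,0) + (0,1)
step 1: (20, 1)  from 1·(19,1) + (1,0)
step 2: (79, 4)  from 3·(20,1) + (19,1)
step 3: (99, 5)  from 1·(79,4) + (20,1)
(x₁, y₁) = (99, 5);  99² − 392·5² = 1 ✓
k=2:  x_2 = 99·99+392·5·5 = 19601,  y_2 = 99·5+5·99 = 990
k=3:  x_3 = 99·19601+392·5·990 = 3880899,  y_3 = 99·990+5·19601 = 196015
k=4:  x_4 = 99·3880899+392·5·196015 = 768398401,  y_4 = 99·196015+5·3880899 = 38809980
k=5:  x_5 = 99·768398401+392·5·38809980 = 152139002499,  y_5 = 99·38809980+5·768398401 = 7684180025

99 5
19601 990
3880899 196015
768398401 38809980
152139002499 7684180025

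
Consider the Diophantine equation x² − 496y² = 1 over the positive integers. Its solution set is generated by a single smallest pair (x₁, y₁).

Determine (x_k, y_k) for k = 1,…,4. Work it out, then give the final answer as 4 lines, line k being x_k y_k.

√496 → a₀=22, period (3,1,2,4,1,…,1,3,44); ℓ=16 even so k=15
step 0: (22, 1)  from 22·(1,0) + (0,1)
…
step 2: (89, 4)  from 1·(67,3) + (22,1)
step 3: (245, 11)  from 2·(89,4) + (67,3)
step 4: (1069, 48)  from 4·(245,11) + (89,4)
step 5: (1314, 59)  from 1·(1069,48) + (245,11)
…
step 7: (6080, 273)  from 2·(2383,107) + (1314,59)
step 8: (14543, 653)  from 2·(6080,273) + (2383,107)
step 9: (35166, 1579)  from 2·(14543,653) + (6080,273)
step 10: (49709, 2232)  from 1·(35166,1579) + (14543,653)
…
step 14: (1252502, 56239)  from 1·(863293,38763) + (389209,17476)
step 15: (4620799, 207480)  from 3·(1252502,56239) + (863293,38763)
fundamental: x₁=4620799, y₁=207480  (since 21351783398401 − 496·43047950400 = 1)
(4620799+207480√496)^2 = 42703566796801 + 1917446753040√496
(4620799+207480√496)^3 = 394649197502177907199 + 17720272078000750440√496
(4620799+207480√496)^4 = 3647189234337689639247667201 + 163763630995505661818050080√496

4620799 207480
42703566796801 1917446753040
394649197502177907199 17720272078000750440
3647189234337689639247667201 163763630995505661818050080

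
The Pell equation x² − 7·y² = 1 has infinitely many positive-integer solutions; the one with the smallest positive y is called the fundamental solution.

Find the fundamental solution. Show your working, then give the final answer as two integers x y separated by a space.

8 3

[2; 1,1,1,4] for √7; ℓ=4 ⇒ convergent index 3
a_0=2:  p_0=2·1+0=2,  q_0=2·0+1=1
a_1=1:  p_1=1·2+1=3,  q_1=1·1+0=1
a_2=1:  p_2=1·3+2=5,  q_2=1·1+1=2
a_3=1:  p_3=1·5+3=8,  q_3=1·2+1=3
fundamental: x₁=8, y₁=3  (since 64 − 7·9 = 1)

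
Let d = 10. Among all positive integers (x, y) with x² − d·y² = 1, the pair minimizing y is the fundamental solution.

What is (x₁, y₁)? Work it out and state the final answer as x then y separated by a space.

√10 → a₀=3, period (6); ℓ=1 odd so k=1
k=0  a_k=3  p_k/q_k = 3/1
k=1  a_k=6  p_k/q_k = 19/6
→ (19, 6).  Check: 19²=361, 10·6²=360, difference 1.

19 6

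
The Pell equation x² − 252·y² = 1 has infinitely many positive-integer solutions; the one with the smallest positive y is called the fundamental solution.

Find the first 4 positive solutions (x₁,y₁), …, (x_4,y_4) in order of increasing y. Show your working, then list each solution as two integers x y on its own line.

[15; 1,6,1,30] for √252; ℓ=4 ⇒ convergent index 3
k=0  a_k=15  p_k/q_k = 15/1
…
k=2  a_k=6  p_k/q_k = 111/7
k=3  a_k=1  p_k/q_k = 127/8
(x₁, y₁) = (127, 8);  127² − 252·8² = 1 ✓
(x_2, y_2) = (127·127 + 252·8·8, 127·8 + 8·127) = (32257, 2032)
(x_3, y_3) = (127·32257 + 252·8·2032, 127·2032 + 8·32257) = (8193151, 516120)
(x_4, y_4) = (127·8193151 + 252·8·516120, 127·516120 + 8·8193151) = (2081028097, 131092448)

127 8
32257 2032
8193151 516120
2081028097 131092448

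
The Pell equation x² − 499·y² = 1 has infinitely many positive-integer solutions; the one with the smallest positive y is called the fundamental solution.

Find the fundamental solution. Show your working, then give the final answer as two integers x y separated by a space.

d=499: √d = [22; 2,1,21,1,2,44] (ℓ=6, even), read p_5/q_5
k=0  a_k=22  p_k/q_k = 22/1
…
k=2  a_k=1  p_k/q_k = 67/3
…
k=4  a_k=1  p_k/q_k = 1519/68
k=5  a_k=2  p_k/q_k = 4490/201
fundamental: x₁=4490, y₁=201  (since 20160100 − 499·40401 = 1)

4490 201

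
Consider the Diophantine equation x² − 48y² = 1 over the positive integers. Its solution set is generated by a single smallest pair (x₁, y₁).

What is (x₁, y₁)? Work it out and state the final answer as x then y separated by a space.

[6; 1,12] for √48; ℓ=2 ⇒ convergent index 1
step 0: (6, 1)  from 6·(1,0) + (0,1)
step 1: (7, 1)  from 1·(6,1) + (1,0)
(x₁, y₁) = (7, 1);  7² − 48·1² = 1 ✓

7 1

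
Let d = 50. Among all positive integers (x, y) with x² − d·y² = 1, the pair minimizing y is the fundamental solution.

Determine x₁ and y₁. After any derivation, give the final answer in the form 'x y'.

99 14

√50 = [7; 14, …], period ℓ=1 (odd) → k=1
i=0: a=7 ⇒ p=7, q=1
i=1: a=14 ⇒ p=99, q=14
(x₁, y₁) = (99, 14);  99² − 50·14² = 1 ✓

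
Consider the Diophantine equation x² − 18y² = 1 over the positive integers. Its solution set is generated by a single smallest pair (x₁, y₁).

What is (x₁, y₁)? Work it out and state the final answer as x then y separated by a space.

[4; 4,8] for √18; ℓ=2 ⇒ convergent index 1
k=0  a_k=4  p_k/q_k = 4/1
k=1  a_k=4  p_k/q_k = 17/4
→ (17, 4).  Check: 17²=289, 18·4²=288, difference 1.

17 4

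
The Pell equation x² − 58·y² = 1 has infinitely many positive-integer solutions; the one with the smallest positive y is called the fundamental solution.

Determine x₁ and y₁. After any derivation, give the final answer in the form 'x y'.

19603 2574

√58 → a₀=7, period (1,1,1,1,1,1,14); ℓ=7 odd so k=13
i=0: a=7 ⇒ p=7, q=1
i=1: a=1 ⇒ p=8, q=1
i=2: a=1 ⇒ p=15, q=2
i=3: a=1 ⇒ p=23, q=3
i=4: a=1 ⇒ p=38, q=5
i=5: a=1 ⇒ p=61, q=8
i=6: a=1 ⇒ p=99, q=13
i=7: a=14 ⇒ p=1447, q=190
…
i=9: a=1 ⇒ p=2993, q=393
i=10: a=1 ⇒ p=4539, q=596
i=11: a=1 ⇒ p=7532, q=989
i=12: a=1 ⇒ p=12071, q=1585
i=13: a=1 ⇒ p=19603, q=2574
fundamental: x₁=19603, y₁=2574  (since 384277609 − 58·6625476 = 1)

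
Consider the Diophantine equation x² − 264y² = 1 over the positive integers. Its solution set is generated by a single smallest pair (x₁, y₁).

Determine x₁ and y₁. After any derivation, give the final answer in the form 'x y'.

d=264: √d = [16; 4,32] (ℓ=2, even), read p_1/q_1
i=0: a=16 ⇒ p=16, q=1
i=1: a=4 ⇒ p=65, q=4
→ (65, 4).  Check: 65²=4225, 264·4²=4224, difference 1.

65 4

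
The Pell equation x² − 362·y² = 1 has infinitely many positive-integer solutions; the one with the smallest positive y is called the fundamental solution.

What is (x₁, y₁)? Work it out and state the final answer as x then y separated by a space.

[19; 38] for √362; ℓ=1 ⇒ convergent index 1
k=0  a_k=19  p_k/q_k = 19/1
k=1  a_k=38  p_k/q_k = 723/38
→ (723, 38).  Check: 723²=522729, 362·38²=522728, difference 1.

723 38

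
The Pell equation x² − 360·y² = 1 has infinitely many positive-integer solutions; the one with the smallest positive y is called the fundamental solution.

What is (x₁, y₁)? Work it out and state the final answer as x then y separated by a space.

d=360: √d = [18; 1,36] (ℓ=2, even), read p_1/q_1
i=0: a=18 ⇒ p=18, q=1
i=1: a=1 ⇒ p=19, q=1
(x₁, y₁) = (19, 1);  19² − 360·1² = 1 ✓

19 1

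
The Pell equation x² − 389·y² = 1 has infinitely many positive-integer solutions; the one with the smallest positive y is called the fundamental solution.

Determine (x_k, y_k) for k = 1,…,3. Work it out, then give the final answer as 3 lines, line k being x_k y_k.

3287049 166660
21609382256801 1095639172680
142062196675667653449 7202839293837075980

√389 = [19; 1,2,1,1,1,1,2,1,38, …], period ℓ=9 (odd) → k=17
k=0  a_k=19  p_k/q_k = 19/1
…
k=2  a_k=2  p_k/q_k = 59/3
k=3  a_k=1  p_k/q_k = 79/4
k=4  a_k=1  p_k/q_k = 138/7
…
k=9  a_k=38  p_k/q_k = 49643/2517
k=10  a_k=1  p_k/q_k = 50925/2582
k=11  a_k=2  p_k/q_k = 151493/7681
k=12  a_k=1  p_k/q_k = 202418/10263
…
k=14  a_k=1  p_k/q_k = 556329/28207
k=15  a_k=1  p_k/q_k = 910240/46151
k=16  a_k=2  p_k/q_k = 2376809/120509
k=17  a_k=1  p_k/q_k = 3287049/166660
(x₁, y₁) = (3287049, 166660);  3287049² − 389·166660² = 1 ✓
(x_2, y_2) = (3287049·3287049 + 389·166660·166660, 3287049·166660 + 166660·3287049) = (21609382256801, 1095639172680)
(x_3, y_3) = (3287049·21609382256801 + 389·166660·1095639172680, 3287049·1095639172680 + 166660·21609382256801) = (142062196675667653449, 7202839293837075980)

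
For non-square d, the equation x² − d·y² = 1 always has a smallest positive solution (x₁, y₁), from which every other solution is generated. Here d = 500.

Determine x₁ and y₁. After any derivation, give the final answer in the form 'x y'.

930249 41602

√500 → a₀=22, period (2,1,3,2,1,…,1,2,44); ℓ=14 even so k=13
k=0  a_k=22  p_k/q_k = 22/1
k=1  a_k=2  p_k/q_k = 45/2
k=2  a_k=1  p_k/q_k = 67/3
k=3  a_k=3  p_k/q_k = 246/11
…
k=6  a_k=1  p_k/q_k = 1364/61
k=7  a_k=10  p_k/q_k = 14445/646
k=8  a_k=1  p_k/q_k = 15809/707
…
k=10  a_k=2  p_k/q_k = 76317/3413
k=11  a_k=3  p_k/q_k = 259205/11592
k=12  a_k=1  p_k/q_k = 335522/15005
k=13  a_k=2  p_k/q_k = 930249/41602
fundamental: x₁=930249, y₁=41602  (since 865363202001 − 500·1730726404 = 1)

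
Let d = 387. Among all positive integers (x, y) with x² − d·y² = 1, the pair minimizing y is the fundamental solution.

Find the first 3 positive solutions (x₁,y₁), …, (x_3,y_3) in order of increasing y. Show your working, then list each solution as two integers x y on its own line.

√387 = [19; 1,2,19,2,1,38, …], period ℓ=6 (even) → k=5
k=0  a_k=19  p_k/q_k = 19/1
k=1  a_k=1  p_k/q_k = 20/1
k=2  a_k=2  p_k/q_k = 59/3
k=3  a_k=19  p_k/q_k = 1141/58
k=4  a_k=2  p_k/q_k = 2341/119
k=5  a_k=1  p_k/q_k = 3482/177
fundamental: x₁=3482, y₁=177  (since 12124324 − 387·31329 = 1)
k=2:  x_2 = 3482·3482+387·177·177 = 24248647,  y_2 = 3482·177+177·3482 = 1232628
k=3:  x_3 = 3482·24248647+387·177·1232628 = 168867574226,  y_3 = 3482·1232628+177·24248647 = 8584021215

3482 177
24248647 1232628
168867574226 8584021215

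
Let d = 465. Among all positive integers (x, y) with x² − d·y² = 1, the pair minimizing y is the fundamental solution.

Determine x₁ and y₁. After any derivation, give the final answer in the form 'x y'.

15871 736

[21; 1,1,3,2,2,2,3,1,1,42] for √465; ℓ=10 ⇒ convergent index 9
step 0: (21, 1)  from 21·(1,0) + (0,1)
step 1: (22, 1)  from 1·(21,1) + (1,0)
…
step 5: (841, 39)  from 2·(345,16) + (151,7)
step 6: (2027, 94)  from 2·(841,39) + (345,16)
step 7: (6922, 321)  from 3·(2027,94) + (841,39)
step 8: (8949, 415)  from 1·(6922,321) + (2027,94)
step 9: (15871, 736)  from 1·(8949,415) + (6922,321)
→ (15871, 736).  Check: 15871²=251888641, 465·736²=251888640, difference 1.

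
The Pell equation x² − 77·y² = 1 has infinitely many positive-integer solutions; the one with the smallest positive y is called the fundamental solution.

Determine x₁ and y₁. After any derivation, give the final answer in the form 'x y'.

d=77: √d = [8; 1,3,2,3,1,16] (ℓ=6, even), read p_5/q_5
i=0: a=8 ⇒ p=8, q=1
i=1: a=1 ⇒ p=9, q=1
i=2: a=3 ⇒ p=35, q=4
i=3: a=2 ⇒ p=79, q=9
i=4: a=3 ⇒ p=272, q=31
i=5: a=1 ⇒ p=351, q=40
fundamental: x₁=351, y₁=40  (since 123201 − 77·1600 = 1)

351 40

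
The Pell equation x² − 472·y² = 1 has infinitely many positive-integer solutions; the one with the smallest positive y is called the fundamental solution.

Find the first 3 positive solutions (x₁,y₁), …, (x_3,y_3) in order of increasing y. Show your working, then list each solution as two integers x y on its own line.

306917 14127
188396089777 8671632918
115643925371868101 5322943120573485

[21; 1,2,1,1,1,…,2,1,42] for √472; ℓ=14 ⇒ convergent index 13
step 0: (21, 1)  from 21·(1,0) + (0,1)
…
step 2: (65, 3)  from 2·(22,1) + (21,1)
…
step 4: (152, 7)  from 1·(87,4) + (65,3)
…
step 6: (1108, 51)  from 4·(239,11) + (152,7)
…
step 8: (24224, 1115)  from 4·(5779,266) + (1108,51)
step 9: (30003, 1381)  from 1·(24224,1115) + (5779,266)
…
step 12: (222687, 10250)  from 2·(84230,3877) + (54227,2496)
step 13: (306917, 14127)  from 1·(222687,10250) + (84230,3877)
(x₁, y₁) = (306917, 14127);  306917² − 472·14127² = 1 ✓
k=2:  x_2 = 306917·306917+472·14127·14127 = 188396089777,  y_2 = 306917·14127+14127·306917 = 8671632918
k=3:  x_3 = 306917·188396089777+472·14127·8671632918 = 115643925371868101,  y_3 = 306917·8671632918+14127·188396089777 = 5322943120573485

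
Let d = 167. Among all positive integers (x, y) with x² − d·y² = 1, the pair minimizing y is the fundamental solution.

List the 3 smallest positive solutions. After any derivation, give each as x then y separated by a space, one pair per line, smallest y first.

168 13
56447 4368
18966024 1467635

√167 → a₀=12, period (1,11,1,24); ℓ=4 even so k=3
step 0: (12, 1)  from 12·(1,0) + (0,1)
step 1: (13, 1)  from 1·(12,1) + (1,0)
step 2: (155, 12)  from 11·(13,1) + (12,1)
step 3: (168, 13)  from 1·(155,12) + (13,1)
(x₁, y₁) = (168, 13);  168² − 167·13² = 1 ✓
(168+13√167)^2 = 56447 + 4368√167
(168+13√167)^3 = 18966024 + 1467635√167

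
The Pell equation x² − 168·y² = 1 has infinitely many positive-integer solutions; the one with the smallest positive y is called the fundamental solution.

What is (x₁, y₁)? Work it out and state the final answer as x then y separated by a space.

13 1

[12; 1,24] for √168; ℓ=2 ⇒ convergent index 1
a_0=12:  p_0=12·1+0=12,  q_0=12·0+1=1
a_1=1:  p_1=1·12+1=13,  q_1=1·1+0=1
(x₁, y₁) = (13, 1);  13² − 168·1² = 1 ✓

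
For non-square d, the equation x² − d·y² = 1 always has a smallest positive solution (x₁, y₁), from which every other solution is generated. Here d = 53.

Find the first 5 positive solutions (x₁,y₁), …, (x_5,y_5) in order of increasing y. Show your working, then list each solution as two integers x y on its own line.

d=53: √d = [7; 3,1,1,3,14] (ℓ=5, odd), read p_9/q_9
i=0: a=7 ⇒ p=7, q=1
…
i=2: a=1 ⇒ p=29, q=4
…
i=8: a=1 ⇒ p=18557, q=2549
i=9: a=3 ⇒ p=66249, q=9100
fundamental: x₁=66249, y₁=9100  (since 4388930001 − 53·82810000 = 1)
(66249+9100√53)^2 = 8777860001 + 1205731800√53
(66249+9100√53)^3 = 1163048894346249 + 159757052027300√53
(66249+9100√53)^4 = 154101652394311440001 + 21167489878307463600√53
(66249+9100√53)^5 = 20418160737778428282906249 + 2804650073736225260045500√53

66249 9100
8777860001 1205731800
1163048894346249 159757052027300
154101652394311440001 21167489878307463600
20418160737778428282906249 2804650073736225260045500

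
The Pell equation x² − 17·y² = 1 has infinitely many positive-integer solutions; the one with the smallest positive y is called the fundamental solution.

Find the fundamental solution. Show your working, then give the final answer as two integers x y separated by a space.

√17 → a₀=4, period (8); ℓ=1 odd so k=1
a_0=4:  p_0=4·1+0=4,  q_0=4·0+1=1
a_1=8:  p_1=8·4+1=33,  q_1=8·1+0=8
→ (33, 8).  Check: 33²=1089, 17·8²=1088, difference 1.

33 8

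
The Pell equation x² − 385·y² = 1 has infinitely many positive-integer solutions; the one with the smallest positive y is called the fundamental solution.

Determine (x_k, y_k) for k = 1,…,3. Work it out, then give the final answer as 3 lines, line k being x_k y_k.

95831 4884
18367161121 936077208
3520286834677271 179410429834812

√385 = [19; 1,1,1,1,1,…,1,1,38, …], period ℓ=16 (even) → k=15
step 0: (19, 1)  from 19·(1,0) + (0,1)
step 1: (20, 1)  from 1·(19,1) + (1,0)
step 2: (39, 2)  from 1·(20,1) + (19,1)
step 3: (59, 3)  from 1·(39,2) + (20,1)
…
step 9: (2747, 140)  from 1·(2021,103) + (726,37)
step 10: (10262, 523)  from 3·(2747,140) + (2021,103)
step 11: (13009, 663)  from 1·(10262,523) + (2747,140)
step 12: (23271, 1186)  from 1·(13009,663) + (10262,523)
step 13: (36280, 1849)  from 1·(23271,1186) + (13009,663)
step 14: (59551, 3035)  from 1·(36280,1849) + (23271,1186)
step 15: (95831, 4884)  from 1·(59551,3035) + (36280,1849)
(x₁, y₁) = (95831, 4884);  95831² − 385·4884² = 1 ✓
(95831+4884√385)^2 = 18367161121 + 936077208√385
(95831+4884√385)^3 = 3520286834677271 + 179410429834812√385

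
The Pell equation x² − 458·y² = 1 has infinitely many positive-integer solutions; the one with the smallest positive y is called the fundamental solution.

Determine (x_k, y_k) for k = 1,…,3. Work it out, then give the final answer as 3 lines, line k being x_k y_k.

[21; 2,2,42] for √458; ℓ=3 ⇒ convergent index 5
k=0  a_k=21  p_k/q_k = 21/1
…
k=3  a_k=42  p_k/q_k = 4537/212
k=4  a_k=2  p_k/q_k = 9181/429
k=5  a_k=2  p_k/q_k = 22899/1070
fundamental: x₁=22899, y₁=1070  (since 524364201 − 458·1144900 = 1)
k=2:  x_2 = 22899·22899+458·1070·1070 = 1048728401,  y_2 = 22899·1070+1070·22899 = 49003860
k=3:  x_3 = 22899·1048728401+458·1070·49003860 = 48029663286099,  y_3 = 22899·49003860+1070·1048728401 = 2244278779210

22899 1070
1048728401 49003860
48029663286099 2244278779210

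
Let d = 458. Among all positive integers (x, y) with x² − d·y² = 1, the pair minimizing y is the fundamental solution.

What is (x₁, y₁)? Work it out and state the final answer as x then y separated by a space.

d=458: √d = [21; 2,2,42] (ℓ=3, odd), read p_5/q_5
step 0: (21, 1)  from 21·(1,0) + (0,1)
step 1: (43, 2)  from 2·(21,1) + (1,0)
step 2: (107, 5)  from 2·(43,2) + (21,1)
step 3: (4537, 212)  from 42·(107,5) + (43,2)
step 4: (9181, 429)  from 2·(4537,212) + (107,5)
step 5: (22899, 1070)  from 2·(9181,429) + (4537,212)
fundamental: x₁=22899, y₁=1070  (since 524364201 − 458·1144900 = 1)

22899 1070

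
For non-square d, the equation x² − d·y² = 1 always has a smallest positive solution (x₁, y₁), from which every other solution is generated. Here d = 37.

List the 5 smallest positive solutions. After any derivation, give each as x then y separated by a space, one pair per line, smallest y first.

[6; 12] for √37; ℓ=1 ⇒ convergent index 1
i=0: a=6 ⇒ p=6, q=1
i=1: a=12 ⇒ p=73, q=12
fundamental: x₁=73, y₁=12  (since 5329 − 37·144 = 1)
(73+12√37)^2 = 10657 + 1752√37
(73+12√37)^3 = 1555849 + 255780√37
(73+12√37)^4 = 227143297 + 37342128√37
(73+12√37)^5 = 33161365513 + 5451694908√37

73 12
10657 1752
1555849 255780
227143297 37342128
33161365513 5451694908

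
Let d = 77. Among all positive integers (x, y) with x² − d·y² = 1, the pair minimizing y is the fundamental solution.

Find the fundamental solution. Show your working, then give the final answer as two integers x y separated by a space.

d=77: √d = [8; 1,3,2,3,1,16] (ℓ=6, even), read p_5/q_5
i=0: a=8 ⇒ p=8, q=1
…
i=2: a=3 ⇒ p=35, q=4
i=3: a=2 ⇒ p=79, q=9
i=4: a=3 ⇒ p=272, q=31
i=5: a=1 ⇒ p=351, q=40
(x₁, y₁) = (351, 40);  351² − 77·40² = 1 ✓

351 40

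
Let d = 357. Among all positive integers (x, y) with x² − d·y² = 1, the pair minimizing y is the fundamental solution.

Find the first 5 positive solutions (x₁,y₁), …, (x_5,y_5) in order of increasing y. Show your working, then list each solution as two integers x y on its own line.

√357 = [18; 1,8,2,8,1,36, …], period ℓ=6 (even) → k=5
k=0  a_k=18  p_k/q_k = 18/1
k=1  a_k=1  p_k/q_k = 19/1
…
k=3  a_k=2  p_k/q_k = 359/19
k=4  a_k=8  p_k/q_k = 3042/161
k=5  a_k=1  p_k/q_k = 3401/180
→ (3401, 180).  Check: 3401²=11566801, 357·180²=11566800, difference 1.
(x_2, y_2) = (3401·3401 + 357·180·180, 3401·180 + 180·3401) = (23133601, 1224360)
(x_3, y_3) = (3401·23133601 + 357·180·1224360, 3401·1224360 + 180·23133601) = (157354750601, 8328096540)
(x_4, y_4) = (3401·157354750601 + 357·180·8328096540, 3401·8328096540 + 180·157354750601) = (1070326990454401, 56647711440720)
(x_5, y_5) = (3401·1070326990454401 + 357·180·56647711440720, 3401·56647711440720 + 180·1070326990454401) = (7280364031716085001, 385317724891680900)

3401 180
23133601 1224360
157354750601 8328096540
1070326990454401 56647711440720
7280364031716085001 385317724891680900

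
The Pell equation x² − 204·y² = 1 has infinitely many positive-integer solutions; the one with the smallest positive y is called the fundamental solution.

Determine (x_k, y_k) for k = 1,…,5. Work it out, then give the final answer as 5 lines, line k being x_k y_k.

4999 350
49980001 3499300
499700044999 34986001050
4996000999920001 349790034998600
49950017497500124999 3497200734930001750

√204 = [14; 3,1,1,6,1,1,3,28, …], period ℓ=8 (even) → k=7
step 0: (14, 1)  from 14·(1,0) + (0,1)
…
step 2: (57, 4)  from 1·(43,3) + (14,1)
step 3: (100, 7)  from 1·(57,4) + (43,3)
…
step 5: (757, 53)  from 1·(657,46) + (100,7)
step 6: (1414, 99)  from 1·(757,53) + (657,46)
step 7: (4999, 350)  from 3·(1414,99) + (757,53)
→ (4999, 350).  Check: 4999²=24990001, 204·350²=24990000, difference 1.
k=2:  x_2 = 4999·4999+204·350·350 = 49980001,  y_2 = 4999·350+350·4999 = 3499300
k=3:  x_3 = 4999·49980001+204·350·3499300 = 499700044999,  y_3 = 4999·3499300+350·49980001 = 34986001050
k=4:  x_4 = 4999·499700044999+204·350·34986001050 = 4996000999920001,  y_4 = 4999·34986001050+350·499700044999 = 349790034998600
k=5:  x_5 = 4999·4996000999920001+204·350·349790034998600 = 49950017497500124999,  y_5 = 4999·349790034998600+350·4996000999920001 = 3497200734930001750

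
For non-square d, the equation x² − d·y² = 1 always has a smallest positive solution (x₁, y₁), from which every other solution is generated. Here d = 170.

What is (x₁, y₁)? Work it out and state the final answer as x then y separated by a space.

339 26

√170 → a₀=13, period (26); ℓ=1 odd so k=1
k=0  a_k=13  p_k/q_k = 13/1
k=1  a_k=26  p_k/q_k = 339/26
→ (339, 26).  Check: 339²=114921, 170·26²=114920, difference 1.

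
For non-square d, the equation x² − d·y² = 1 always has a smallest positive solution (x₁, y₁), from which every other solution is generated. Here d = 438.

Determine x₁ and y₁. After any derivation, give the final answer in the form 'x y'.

293 14

d=438: √d = [20; 1,12,1,40] (ℓ=4, even), read p_3/q_3
step 0: (20, 1)  from 20·(1,0) + (0,1)
step 1: (21, 1)  from 1·(20,1) + (1,0)
step 2: (272, 13)  from 12·(21,1) + (20,1)
step 3: (293, 14)  from 1·(272,13) + (21,1)
→ (293, 14).  Check: 293²=85849, 438·14²=85848, difference 1.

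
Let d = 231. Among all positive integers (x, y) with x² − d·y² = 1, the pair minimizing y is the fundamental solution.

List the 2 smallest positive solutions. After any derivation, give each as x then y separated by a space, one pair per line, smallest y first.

76 5
11551 760

[15; 5,30] for √231; ℓ=2 ⇒ convergent index 1
i=0: a=15 ⇒ p=15, q=1
i=1: a=5 ⇒ p=76, q=5
(x₁, y₁) = (76, 5);  76² − 231·5² = 1 ✓
(76+5√231)^2 = 11551 + 760√231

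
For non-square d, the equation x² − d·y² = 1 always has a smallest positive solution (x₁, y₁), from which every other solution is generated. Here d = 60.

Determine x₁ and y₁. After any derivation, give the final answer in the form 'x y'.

31 4

d=60: √d = [7; 1,2,1,14] (ℓ=4, even), read p_3/q_3
i=0: a=7 ⇒ p=7, q=1
i=1: a=1 ⇒ p=8, q=1
i=2: a=2 ⇒ p=23, q=3
i=3: a=1 ⇒ p=31, q=4
(x₁, y₁) = (31, 4);  31² − 60·4² = 1 ✓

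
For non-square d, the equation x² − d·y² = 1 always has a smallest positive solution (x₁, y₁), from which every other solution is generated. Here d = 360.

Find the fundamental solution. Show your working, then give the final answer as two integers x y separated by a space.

√360 = [18; 1,36, …], period ℓ=2 (even) → k=1
k=0  a_k=18  p_k/q_k = 18/1
k=1  a_k=1  p_k/q_k = 19/1
fundamental: x₁=19, y₁=1  (since 361 − 360·1 = 1)

19 1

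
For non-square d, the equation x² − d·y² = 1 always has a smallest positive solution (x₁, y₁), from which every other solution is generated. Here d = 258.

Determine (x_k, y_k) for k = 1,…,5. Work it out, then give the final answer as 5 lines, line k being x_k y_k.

d=258: √d = [16; 16,32] (ℓ=2, even), read p_1/q_1
k=0  a_k=16  p_k/q_k = 16/1
k=1  a_k=16  p_k/q_k = 257/16
fundamental: x₁=257, y₁=16  (since 66049 − 258·256 = 1)
(257+16√258)^2 = 132097 + 8224√258
(257+16√258)^3 = 67897601 + 4227120√258
(257+16√258)^4 = 34899234817 + 2172731456√258
(257+16√258)^5 = 17938138798337 + 1116779741264√258

257 16
132097 8224
67897601 4227120
34899234817 2172731456
17938138798337 1116779741264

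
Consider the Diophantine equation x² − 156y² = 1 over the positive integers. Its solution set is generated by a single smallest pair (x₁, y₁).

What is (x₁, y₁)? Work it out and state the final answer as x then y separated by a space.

d=156: √d = [12; 2,24] (ℓ=2, even), read p_1/q_1
i=0: a=12 ⇒ p=12, q=1
i=1: a=2 ⇒ p=25, q=2
fundamental: x₁=25, y₁=2  (since 625 − 156·4 = 1)

25 2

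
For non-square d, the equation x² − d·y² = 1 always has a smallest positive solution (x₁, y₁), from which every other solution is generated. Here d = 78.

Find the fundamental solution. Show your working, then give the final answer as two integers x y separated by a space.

√78 → a₀=8, period (1,4,1,16); ℓ=4 even so k=3
k=0  a_k=8  p_k/q_k = 8/1
k=1  a_k=1  p_k/q_k = 9/1
k=2  a_k=4  p_k/q_k = 44/5
k=3  a_k=1  p_k/q_k = 53/6
→ (53, 6).  Check: 53²=2809, 78·6²=2808, difference 1.

53 6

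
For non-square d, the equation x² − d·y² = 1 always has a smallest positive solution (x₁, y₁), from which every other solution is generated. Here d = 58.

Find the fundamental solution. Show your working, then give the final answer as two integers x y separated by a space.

19603 2574

√58 → a₀=7, period (1,1,1,1,1,1,14); ℓ=7 odd so k=13
i=0: a=7 ⇒ p=7, q=1
…
i=3: a=1 ⇒ p=23, q=3
…
i=9: a=1 ⇒ p=2993, q=393
…
i=12: a=1 ⇒ p=12071, q=1585
i=13: a=1 ⇒ p=19603, q=2574
fundamental: x₁=19603, y₁=2574  (since 384277609 − 58·6625476 = 1)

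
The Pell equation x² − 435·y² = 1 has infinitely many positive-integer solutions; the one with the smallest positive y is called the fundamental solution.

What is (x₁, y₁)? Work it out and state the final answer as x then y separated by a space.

146 7

[20; 1,5,1,40] for √435; ℓ=4 ⇒ convergent index 3
step 0: (20, 1)  from 20·(1,0) + (0,1)
step 1: (21, 1)  from 1·(20,1) + (1,0)
step 2: (125, 6)  from 5·(21,1) + (20,1)
step 3: (146, 7)  from 1·(125,6) + (21,1)
→ (146, 7).  Check: 146²=21316, 435·7²=21315, difference 1.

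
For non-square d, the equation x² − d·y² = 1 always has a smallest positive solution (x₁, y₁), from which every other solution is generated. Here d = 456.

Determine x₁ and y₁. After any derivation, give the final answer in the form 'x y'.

1025 48

[21; 2,1,4,1,2,42] for √456; ℓ=6 ⇒ convergent index 5
step 0: (21, 1)  from 21·(1,0) + (0,1)
step 1: (43, 2)  from 2·(21,1) + (1,0)
step 2: (64, 3)  from 1·(43,2) + (21,1)
…
step 4: (363, 17)  from 1·(299,14) + (64,3)
step 5: (1025, 48)  from 2·(363,17) + (299,14)
fundamental: x₁=1025, y₁=48  (since 1050625 − 456·2304 = 1)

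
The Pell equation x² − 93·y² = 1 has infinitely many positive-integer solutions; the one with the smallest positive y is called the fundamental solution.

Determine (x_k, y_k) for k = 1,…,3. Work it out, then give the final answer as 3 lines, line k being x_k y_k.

12151 1260
295293601 30620520
7176225079351 744139875780

√93 → a₀=9, period (1,1,1,4,6,4,1,1,1,18); ℓ=10 even so k=9
step 0: (9, 1)  from 9·(1,0) + (0,1)
step 1: (10, 1)  from 1·(9,1) + (1,0)
step 2: (19, 2)  from 1·(10,1) + (9,1)
step 3: (29, 3)  from 1·(19,2) + (10,1)
…
step 7: (4330, 449)  from 1·(3491,362) + (839,87)
step 8: (7821, 811)  from 1·(4330,449) + (3491,362)
step 9: (12151, 1260)  from 1·(7821,811) + (4330,449)
fundamental: x₁=12151, y₁=1260  (since 147646801 − 93·1587600 = 1)
(x_2, y_2) = (12151·12151 + 93·1260·1260, 12151·1260 + 1260·12151) = (295293601, 30620520)
(x_3, y_3) = (12151·295293601 + 93·1260·30620520, 12151·30620520 + 1260·295293601) = (7176225079351, 744139875780)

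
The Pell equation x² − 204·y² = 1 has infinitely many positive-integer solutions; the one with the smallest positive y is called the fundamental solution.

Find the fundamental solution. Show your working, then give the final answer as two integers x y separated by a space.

[14; 3,1,1,6,1,1,3,28] for √204; ℓ=8 ⇒ convergent index 7
i=0: a=14 ⇒ p=14, q=1
i=1: a=3 ⇒ p=43, q=3
i=2: a=1 ⇒ p=57, q=4
i=3: a=1 ⇒ p=100, q=7
i=4: a=6 ⇒ p=657, q=46
i=5: a=1 ⇒ p=757, q=53
i=6: a=1 ⇒ p=1414, q=99
i=7: a=3 ⇒ p=4999, q=350
→ (4999, 350).  Check: 4999²=24990001, 204·350²=24990000, difference 1.

4999 350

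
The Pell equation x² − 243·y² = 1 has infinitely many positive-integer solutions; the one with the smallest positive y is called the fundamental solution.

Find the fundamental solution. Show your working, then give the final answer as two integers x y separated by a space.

[15; 1,1,2,3,15,3,2,1,1,30] for √243; ℓ=10 ⇒ convergent index 9
i=0: a=15 ⇒ p=15, q=1
…
i=3: a=2 ⇒ p=78, q=5
i=4: a=3 ⇒ p=265, q=17
…
i=6: a=3 ⇒ p=12424, q=797
i=7: a=2 ⇒ p=28901, q=1854
i=8: a=1 ⇒ p=41325, q=2651
i=9: a=1 ⇒ p=70226, q=4505
fundamental: x₁=70226, y₁=4505  (since 4931691076 − 243·20295025 = 1)

70226 4505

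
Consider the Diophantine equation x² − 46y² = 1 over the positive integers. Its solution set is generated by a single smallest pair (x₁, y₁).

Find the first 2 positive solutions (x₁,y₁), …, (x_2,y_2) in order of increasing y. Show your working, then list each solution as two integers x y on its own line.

24335 3588
1184384449 174627960

d=46: √d = [6; 1,3,1,1,2,6,2,1,1,3,1,12] (ℓ=12, even), read p_11/q_11
step 0: (6, 1)  from 6·(1,0) + (0,1)
step 1: (7, 1)  from 1·(6,1) + (1,0)
step 2: (27, 4)  from 3·(7,1) + (6,1)
step 3: (34, 5)  from 1·(27,4) + (7,1)
step 4: (61, 9)  from 1·(34,5) + (27,4)
…
step 7: (2150, 317)  from 2·(997,147) + (156,23)
step 8: (3147, 464)  from 1·(2150,317) + (997,147)
step 9: (5297, 781)  from 1·(3147,464) + (2150,317)
step 10: (19038, 2807)  from 3·(5297,781) + (3147,464)
step 11: (24335, 3588)  from 1·(19038,2807) + (5297,781)
(x₁, y₁) = (24335, 3588);  24335² − 46·3588² = 1 ✓
(24335+3588√46)^2 = 1184384449 + 174627960√46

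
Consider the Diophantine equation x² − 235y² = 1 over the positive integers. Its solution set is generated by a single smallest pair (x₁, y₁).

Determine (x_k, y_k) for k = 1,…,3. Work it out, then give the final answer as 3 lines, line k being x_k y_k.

46 3
4231 276
389206 25389

d=235: √d = [15; 3,30] (ℓ=2, even), read p_1/q_1
i=0: a=15 ⇒ p=15, q=1
i=1: a=3 ⇒ p=46, q=3
→ (46, 3).  Check: 46²=2116, 235·3²=2115, difference 1.
k=2:  x_2 = 46·46+235·3·3 = 4231,  y_2 = 46·3+3·46 = 276
k=3:  x_3 = 46·4231+235·3·276 = 389206,  y_3 = 46·276+3·4231 = 25389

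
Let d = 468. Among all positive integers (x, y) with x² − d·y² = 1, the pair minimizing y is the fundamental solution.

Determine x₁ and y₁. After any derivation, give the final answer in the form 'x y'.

d=468: √d = [21; 1,1,1,2,1,1,1,42] (ℓ=8, even), read p_7/q_7
i=0: a=21 ⇒ p=21, q=1
…
i=2: a=1 ⇒ p=43, q=2
i=3: a=1 ⇒ p=65, q=3
i=4: a=2 ⇒ p=173, q=8
i=5: a=1 ⇒ p=238, q=11
i=6: a=1 ⇒ p=411, q=19
i=7: a=1 ⇒ p=649, q=30
fundamental: x₁=649, y₁=30  (since 421201 − 468·900 = 1)

649 30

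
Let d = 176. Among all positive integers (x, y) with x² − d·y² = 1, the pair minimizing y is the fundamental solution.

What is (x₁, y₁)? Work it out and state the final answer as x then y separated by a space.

199 15

√176 = [13; 3,1,3,26, …], period ℓ=4 (even) → k=3
k=0  a_k=13  p_k/q_k = 13/1
k=1  a_k=3  p_k/q_k = 40/3
k=2  a_k=1  p_k/q_k = 53/4
k=3  a_k=3  p_k/q_k = 199/15
(x₁, y₁) = (199, 15);  199² − 176·15² = 1 ✓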